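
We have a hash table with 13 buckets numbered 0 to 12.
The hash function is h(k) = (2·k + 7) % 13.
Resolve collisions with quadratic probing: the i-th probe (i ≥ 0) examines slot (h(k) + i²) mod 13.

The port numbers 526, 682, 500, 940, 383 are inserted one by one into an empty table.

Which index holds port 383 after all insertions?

9

526 hashes to 6; slot 6 is free -> place at 6.
682 hashes to 6; 6 taken -> place at 7.
500 hashes to 6; 6,7 taken -> place at 10.
940 hashes to 2; slot 2 is free -> place at 2.
383 hashes to 6; 6,7,10,2 taken -> place at 9.
Table: [—, —, 940, —, —, —, 526, 682, —, 383, 500, —, —]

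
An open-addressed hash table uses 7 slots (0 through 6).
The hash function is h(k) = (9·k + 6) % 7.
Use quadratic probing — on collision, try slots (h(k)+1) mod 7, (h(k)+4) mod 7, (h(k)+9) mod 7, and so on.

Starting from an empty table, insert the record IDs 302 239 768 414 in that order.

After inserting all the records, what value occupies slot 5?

302: h=1 -> slot 1
239: h=1, probe 1,2 -> slot 2
768: h=2, probe 2,3 -> slot 3
414: h=1, probe 1,2,5 -> slot 5
Table: [∅, 302, 239, 768, ∅, 414, ∅]

414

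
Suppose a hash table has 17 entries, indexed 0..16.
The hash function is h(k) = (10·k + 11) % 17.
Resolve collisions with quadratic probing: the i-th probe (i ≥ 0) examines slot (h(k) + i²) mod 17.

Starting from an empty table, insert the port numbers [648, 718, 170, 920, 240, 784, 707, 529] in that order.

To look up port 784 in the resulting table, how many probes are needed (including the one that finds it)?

4

648 hashes to 14; slot 14 is free => place at 14.
718 hashes to 0; slot 0 is free => place at 0.
170 hashes to 11; slot 11 is free => place at 11.
920 hashes to 14; 14 taken => place at 15.
240 hashes to 14; 14,15 taken => place at 1.
784 hashes to 14; 14,15,1 taken => place at 6.
707 hashes to 9; slot 9 is free => place at 9.
529 hashes to 14; 14,15,1,6 taken => place at 13.
Table: [718, 240, ., ., ., ., 784, ., ., 707, ., 170, ., 529, 648, 920, .]
Lookup 784: h=14, probe 14,15,1,6 → found at 6.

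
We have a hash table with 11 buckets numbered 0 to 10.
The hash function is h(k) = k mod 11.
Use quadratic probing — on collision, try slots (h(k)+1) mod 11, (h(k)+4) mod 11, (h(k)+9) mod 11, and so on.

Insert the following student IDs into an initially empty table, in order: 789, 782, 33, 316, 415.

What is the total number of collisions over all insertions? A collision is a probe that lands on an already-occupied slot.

789: h=8 -> slot 8
782: h=1 -> slot 1
33: h=0 -> slot 0
316: h=8, probe 8,9 -> slot 9
415: h=8, probe 8,9,1,6 -> slot 6
Table: [33, 782, ∅, ∅, ∅, ∅, 415, ∅, 789, 316, ∅]

4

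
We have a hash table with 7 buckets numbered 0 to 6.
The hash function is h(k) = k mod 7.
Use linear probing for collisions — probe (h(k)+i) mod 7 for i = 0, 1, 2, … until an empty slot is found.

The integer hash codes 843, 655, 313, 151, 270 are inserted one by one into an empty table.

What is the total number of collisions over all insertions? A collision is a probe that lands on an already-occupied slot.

843: h=3 -> slot 3
655: h=4 -> slot 4
313: h=5 -> slot 5
151: h=4, probe 4,5,6 -> slot 6
270: h=4, probe 4,5,6,0 -> slot 0
Table: [270, —, —, 843, 655, 313, 151]

5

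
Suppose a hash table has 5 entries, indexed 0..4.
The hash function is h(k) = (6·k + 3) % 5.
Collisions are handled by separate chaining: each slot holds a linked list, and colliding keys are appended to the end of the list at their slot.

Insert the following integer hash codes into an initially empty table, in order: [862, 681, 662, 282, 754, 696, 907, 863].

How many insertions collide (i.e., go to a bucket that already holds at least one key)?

4

862 → bucket 0
681 → bucket 4
662 → bucket 0 (collision)
282 → bucket 0 (collision)
754 → bucket 2
696 → bucket 4 (collision)
907 → bucket 0 (collision)
863 → bucket 1
Final buckets:
0: 862 -> 662 -> 282 -> 907
1: 863
2: 754
3: ∅
4: 681 -> 696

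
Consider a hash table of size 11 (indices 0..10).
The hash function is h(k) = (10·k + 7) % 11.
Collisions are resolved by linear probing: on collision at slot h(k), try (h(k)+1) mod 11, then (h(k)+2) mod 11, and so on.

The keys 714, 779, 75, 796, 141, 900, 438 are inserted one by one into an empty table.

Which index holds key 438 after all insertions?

2

714 hashes to 8; slot 8 is free → place at 8.
779 hashes to 9; slot 9 is free → place at 9.
75 hashes to 9; 9 taken → place at 10.
796 hashes to 3; slot 3 is free → place at 3.
141 hashes to 9; 9,10 taken → place at 0.
900 hashes to 9; 9,10,0 taken → place at 1.
438 hashes to 9; 9,10,0,1 taken → place at 2.
Table: [141, 900, 438, 796, -, -, -, -, 714, 779, 75]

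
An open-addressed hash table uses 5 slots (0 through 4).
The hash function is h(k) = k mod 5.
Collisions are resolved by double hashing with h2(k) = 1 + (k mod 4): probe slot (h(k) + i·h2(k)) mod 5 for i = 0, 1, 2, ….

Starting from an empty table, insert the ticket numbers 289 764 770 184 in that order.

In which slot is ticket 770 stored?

3

289: h=4 -> slot 4
764: h=4, h2=1, probe 4,0 -> slot 0
770: h=0, h2=3, probe 0,3 -> slot 3
184: h=4, h2=1, probe 4,0,1 -> slot 1
Table: [764, 184, —, 770, 289]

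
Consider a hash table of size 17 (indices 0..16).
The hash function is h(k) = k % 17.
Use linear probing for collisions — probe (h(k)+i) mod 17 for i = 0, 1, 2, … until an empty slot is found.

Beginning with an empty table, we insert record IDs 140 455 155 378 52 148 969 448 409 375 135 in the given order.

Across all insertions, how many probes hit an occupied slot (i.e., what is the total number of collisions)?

Insert 140: h=4, slot 4 empty => index 4.
Insert 455: h=13, slot 13 empty => index 13.
Insert 155: h=2, slot 2 empty => index 2.
Insert 378: h=4, slot 4 occupied => index 5.
Insert 52: h=1, slot 1 empty => index 1.
Insert 148: h=12, slot 12 empty => index 12.
Insert 969: h=0, slot 0 empty => index 0.
Insert 448: h=6, slot 6 empty => index 6.
Insert 409: h=1, slots 1,2 occupied => index 3.
Insert 375: h=1, slots 1,2,3,4,5,6 occupied => index 7.
Insert 135: h=16, slot 16 empty => index 16.
Table: [969, 52, 155, 409, 140, 378, 448, 375, ., ., ., ., 148, 455, ., ., 135]

9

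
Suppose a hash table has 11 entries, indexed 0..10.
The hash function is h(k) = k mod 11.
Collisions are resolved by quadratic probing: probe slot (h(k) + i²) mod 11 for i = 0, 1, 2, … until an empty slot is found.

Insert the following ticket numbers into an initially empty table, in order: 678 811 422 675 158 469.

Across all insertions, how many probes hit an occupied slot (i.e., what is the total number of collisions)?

Insert 678: h=7, slot 7 empty → index 7.
Insert 811: h=8, slot 8 empty → index 8.
Insert 422: h=4, slot 4 empty → index 4.
Insert 675: h=4, slot 4 occupied → index 5.
Insert 158: h=4, slots 4,5,8 occupied → index 2.
Insert 469: h=7, slots 7,8 occupied → index 0.
Table: [469, —, 158, —, 422, 675, —, 678, 811, —, —]

6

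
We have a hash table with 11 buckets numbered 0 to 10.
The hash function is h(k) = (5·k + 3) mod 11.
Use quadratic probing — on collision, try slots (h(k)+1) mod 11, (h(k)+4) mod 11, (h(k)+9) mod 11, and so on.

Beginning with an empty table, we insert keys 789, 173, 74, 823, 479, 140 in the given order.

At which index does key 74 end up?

Insert 789: h=10, slot 10 empty => index 10.
Insert 173: h=10, slot 10 occupied => index 0.
Insert 74: h=10, slots 10,0 occupied => index 3.
Insert 823: h=4, slot 4 empty => index 4.
Insert 479: h=0, slot 0 occupied => index 1.
Insert 140: h=10, slots 10,0,3 occupied => index 8.
Table: [173, 479, ., 74, 823, ., ., ., 140, ., 789]

3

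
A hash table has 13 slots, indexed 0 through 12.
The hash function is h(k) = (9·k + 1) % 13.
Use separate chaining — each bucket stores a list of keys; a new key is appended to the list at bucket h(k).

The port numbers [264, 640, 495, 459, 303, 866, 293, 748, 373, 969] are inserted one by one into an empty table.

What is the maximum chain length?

264 -> bucket 11
640 -> bucket 2
495 -> bucket 10
459 -> bucket 11 (collision)
303 -> bucket 11 (collision)
866 -> bucket 8
293 -> bucket 12
748 -> bucket 12 (collision)
373 -> bucket 4
969 -> bucket 12 (collision)
Final buckets:
0: .
1: .
2: 640
3: .
4: 373
5: .
6: .
7: .
8: 866
9: .
10: 495
11: 264 -> 459 -> 303
12: 293 -> 748 -> 969

3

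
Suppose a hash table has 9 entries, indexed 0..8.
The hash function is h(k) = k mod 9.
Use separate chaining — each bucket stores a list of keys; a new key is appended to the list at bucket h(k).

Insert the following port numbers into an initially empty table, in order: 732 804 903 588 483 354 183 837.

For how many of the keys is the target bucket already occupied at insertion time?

732 → bucket 3
804 → bucket 3 (collision)
903 → bucket 3 (collision)
588 → bucket 3 (collision)
483 → bucket 6
354 → bucket 3 (collision)
183 → bucket 3 (collision)
837 → bucket 0
Final buckets:
0: 837
1: -
2: -
3: 732 -> 804 -> 903 -> 588 -> 354 -> 183
4: -
5: -
6: 483
7: -
8: -

5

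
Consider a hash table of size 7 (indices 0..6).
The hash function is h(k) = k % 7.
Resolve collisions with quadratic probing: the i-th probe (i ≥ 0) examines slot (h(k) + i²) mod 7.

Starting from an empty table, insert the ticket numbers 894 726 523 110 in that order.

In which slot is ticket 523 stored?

2

894 hashes to 5; slot 5 is free → place at 5.
726 hashes to 5; 5 taken → place at 6.
523 hashes to 5; 5,6 taken → place at 2.
110 hashes to 5; 5,6,2 taken → place at 0.
Table: [110, _, 523, _, _, 894, 726]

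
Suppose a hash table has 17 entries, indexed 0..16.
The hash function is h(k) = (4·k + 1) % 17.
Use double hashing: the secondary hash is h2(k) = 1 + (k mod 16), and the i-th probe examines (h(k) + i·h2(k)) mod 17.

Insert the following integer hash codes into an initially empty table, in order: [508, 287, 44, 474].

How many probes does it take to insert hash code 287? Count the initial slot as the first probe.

Insert 508: h=10, slot 10 empty → index 10.
Insert 287: h=10, h2=16, slot 10 occupied → index 9.
Insert 44: h=7, slot 7 empty → index 7.
Insert 474: h=10, h2=11, slot 10 occupied → index 4.
Table: [-, -, -, -, 474, -, -, 44, -, 287, 508, -, -, -, -, -, -]

2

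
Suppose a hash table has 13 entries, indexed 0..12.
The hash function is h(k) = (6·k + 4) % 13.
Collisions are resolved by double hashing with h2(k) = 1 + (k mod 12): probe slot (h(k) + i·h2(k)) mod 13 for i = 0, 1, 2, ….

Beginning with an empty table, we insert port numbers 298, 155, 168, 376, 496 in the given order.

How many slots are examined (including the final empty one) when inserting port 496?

2

298 hashes to 11; slot 11 is free => place at 11.
155 hashes to 11, h2=12; 11 taken => place at 10.
168 hashes to 11, h2=1; 11 taken => place at 12.
376 hashes to 11, h2=5; 11 taken => place at 3.
496 hashes to 3, h2=5; 3 taken => place at 8.
Table: [., ., ., 376, ., ., ., ., 496, ., 155, 298, 168]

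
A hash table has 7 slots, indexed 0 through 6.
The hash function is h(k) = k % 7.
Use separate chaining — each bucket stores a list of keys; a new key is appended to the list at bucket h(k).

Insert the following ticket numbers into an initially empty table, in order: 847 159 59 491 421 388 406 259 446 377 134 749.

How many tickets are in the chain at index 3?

Insert 847: h=0, bucket 0 empty → new chain.
Insert 159: h=5, bucket 5 empty → new chain.
Insert 59: h=3, bucket 3 empty → new chain.
Insert 491: h=1, bucket 1 empty → new chain.
Insert 421: h=1, bucket 1 nonempty → append to chain.
Insert 388: h=3, bucket 3 nonempty → append to chain.
Insert 406: h=0, bucket 0 nonempty → append to chain.
Insert 259: h=0, bucket 0 nonempty → append to chain.
Insert 446: h=5, bucket 5 nonempty → append to chain.
Insert 377: h=6, bucket 6 empty → new chain.
Insert 134: h=1, bucket 1 nonempty → append to chain.
Insert 749: h=0, bucket 0 nonempty → append to chain.
Final buckets:
0: 847 -> 406 -> 259 -> 749
1: 491 -> 421 -> 134
2: .
3: 59 -> 388
4: .
5: 159 -> 446
6: 377

2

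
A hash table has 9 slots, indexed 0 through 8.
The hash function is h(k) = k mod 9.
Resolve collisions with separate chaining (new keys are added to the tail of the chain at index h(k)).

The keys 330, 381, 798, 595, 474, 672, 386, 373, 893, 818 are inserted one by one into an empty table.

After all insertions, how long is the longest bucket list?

4

Insert 330: h=6, bucket 6 empty → new chain.
Insert 381: h=3, bucket 3 empty → new chain.
Insert 798: h=6, bucket 6 nonempty → append to chain.
Insert 595: h=1, bucket 1 empty → new chain.
Insert 474: h=6, bucket 6 nonempty → append to chain.
Insert 672: h=6, bucket 6 nonempty → append to chain.
Insert 386: h=8, bucket 8 empty → new chain.
Insert 373: h=4, bucket 4 empty → new chain.
Insert 893: h=2, bucket 2 empty → new chain.
Insert 818: h=8, bucket 8 nonempty → append to chain.
Final buckets:
0: _
1: 595
2: 893
3: 381
4: 373
5: _
6: 330 -> 798 -> 474 -> 672
7: _
8: 386 -> 818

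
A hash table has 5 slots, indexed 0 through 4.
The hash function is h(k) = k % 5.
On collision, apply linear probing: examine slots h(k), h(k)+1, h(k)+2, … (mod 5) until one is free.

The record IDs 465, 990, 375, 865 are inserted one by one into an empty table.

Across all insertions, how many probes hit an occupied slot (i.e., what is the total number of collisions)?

465: h=0 -> slot 0
990: h=0, probe 0,1 -> slot 1
375: h=0, probe 0,1,2 -> slot 2
865: h=0, probe 0,1,2,3 -> slot 3
Table: [465, 990, 375, 865, -]

6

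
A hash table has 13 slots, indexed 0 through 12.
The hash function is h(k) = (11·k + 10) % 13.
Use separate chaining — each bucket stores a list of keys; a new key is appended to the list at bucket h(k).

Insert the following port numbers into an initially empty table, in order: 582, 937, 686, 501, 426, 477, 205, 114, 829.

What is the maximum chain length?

6

582 -> bucket 3
937 -> bucket 8
686 -> bucket 3 (collision)
501 -> bucket 9
426 -> bucket 3 (collision)
477 -> bucket 5
205 -> bucket 3 (collision)
114 -> bucket 3 (collision)
829 -> bucket 3 (collision)
Final buckets:
0: —
1: —
2: —
3: 582 -> 686 -> 426 -> 205 -> 114 -> 829
4: —
5: 477
6: —
7: —
8: 937
9: 501
10: —
11: —
12: —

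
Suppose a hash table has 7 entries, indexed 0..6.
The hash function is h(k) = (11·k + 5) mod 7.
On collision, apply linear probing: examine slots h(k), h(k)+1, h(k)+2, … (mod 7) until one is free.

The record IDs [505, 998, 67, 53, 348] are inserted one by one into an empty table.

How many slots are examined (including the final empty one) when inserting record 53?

4

505: h=2 => slot 2
998: h=0 => slot 0
67: h=0, probe 0,1 => slot 1
53: h=0, probe 0,1,2,3 => slot 3
348: h=4 => slot 4
Table: [998, 67, 505, 53, 348, —, —]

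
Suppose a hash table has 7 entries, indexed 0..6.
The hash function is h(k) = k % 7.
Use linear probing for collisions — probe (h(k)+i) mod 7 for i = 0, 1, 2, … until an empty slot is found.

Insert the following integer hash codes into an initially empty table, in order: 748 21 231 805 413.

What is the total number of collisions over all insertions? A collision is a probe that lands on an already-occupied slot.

6

748: h=6 => slot 6
21: h=0 => slot 0
231: h=0, probe 0,1 => slot 1
805: h=0, probe 0,1,2 => slot 2
413: h=0, probe 0,1,2,3 => slot 3
Table: [21, 231, 805, 413, ∅, ∅, 748]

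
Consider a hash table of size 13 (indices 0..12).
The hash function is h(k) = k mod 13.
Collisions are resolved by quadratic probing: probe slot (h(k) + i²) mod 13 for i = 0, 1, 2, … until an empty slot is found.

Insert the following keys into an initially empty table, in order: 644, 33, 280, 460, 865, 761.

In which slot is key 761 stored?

644: h=7 → slot 7
33: h=7, probe 7,8 → slot 8
280: h=7, probe 7,8,11 → slot 11
460: h=5 → slot 5
865: h=7, probe 7,8,11,3 → slot 3
761: h=7, probe 7,8,11,3,10 → slot 10
Table: [-, -, -, 865, -, 460, -, 644, 33, -, 761, 280, -]

10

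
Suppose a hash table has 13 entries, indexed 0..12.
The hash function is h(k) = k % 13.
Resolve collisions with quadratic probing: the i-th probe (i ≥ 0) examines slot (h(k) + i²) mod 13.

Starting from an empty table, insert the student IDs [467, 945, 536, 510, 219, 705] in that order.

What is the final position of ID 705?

7

467 hashes to 12; slot 12 is free => place at 12.
945 hashes to 9; slot 9 is free => place at 9.
536 hashes to 3; slot 3 is free => place at 3.
510 hashes to 3; 3 taken => place at 4.
219 hashes to 11; slot 11 is free => place at 11.
705 hashes to 3; 3,4 taken => place at 7.
Table: [_, _, _, 536, 510, _, _, 705, _, 945, _, 219, 467]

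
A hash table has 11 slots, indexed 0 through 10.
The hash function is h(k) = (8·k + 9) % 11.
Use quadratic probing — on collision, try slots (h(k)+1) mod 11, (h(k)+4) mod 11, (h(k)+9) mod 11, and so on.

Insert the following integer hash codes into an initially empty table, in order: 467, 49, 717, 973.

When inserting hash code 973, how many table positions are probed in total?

3

467: h=5 => slot 5
49: h=5, probe 5,6 => slot 6
717: h=3 => slot 3
973: h=5, probe 5,6,9 => slot 9
Table: [—, —, —, 717, —, 467, 49, —, —, 973, —]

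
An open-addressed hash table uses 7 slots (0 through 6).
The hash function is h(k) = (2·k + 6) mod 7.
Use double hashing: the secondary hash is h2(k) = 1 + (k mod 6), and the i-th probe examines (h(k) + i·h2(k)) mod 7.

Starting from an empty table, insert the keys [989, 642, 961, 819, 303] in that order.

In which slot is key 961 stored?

5

989 hashes to 3; slot 3 is free => place at 3.
642 hashes to 2; slot 2 is free => place at 2.
961 hashes to 3, h2=2; 3 taken => place at 5.
819 hashes to 6; slot 6 is free => place at 6.
303 hashes to 3, h2=4; 3 taken => place at 0.
Table: [303, ., 642, 989, ., 961, 819]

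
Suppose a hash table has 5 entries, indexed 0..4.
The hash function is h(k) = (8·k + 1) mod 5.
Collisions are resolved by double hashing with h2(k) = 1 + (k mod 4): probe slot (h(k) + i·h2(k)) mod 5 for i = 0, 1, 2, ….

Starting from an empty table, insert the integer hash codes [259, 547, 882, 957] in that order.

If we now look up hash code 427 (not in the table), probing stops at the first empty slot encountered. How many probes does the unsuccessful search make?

259 hashes to 3; slot 3 is free -> place at 3.
547 hashes to 2; slot 2 is free -> place at 2.
882 hashes to 2, h2=3; 2 taken -> place at 0.
957 hashes to 2, h2=2; 2 taken -> place at 4.
Table: [882, _, 547, 259, 957]
Lookup 427: h=2, h2=4, probe 2,1 → slot 1 empty, not found.

2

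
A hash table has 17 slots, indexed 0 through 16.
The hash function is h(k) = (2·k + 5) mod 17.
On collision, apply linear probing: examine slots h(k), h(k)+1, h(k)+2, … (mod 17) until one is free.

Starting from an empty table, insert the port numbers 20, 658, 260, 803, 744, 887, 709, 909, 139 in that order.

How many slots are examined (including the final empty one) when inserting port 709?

6

20: h=11 => slot 11
658: h=12 => slot 12
260: h=15 => slot 15
803: h=13 => slot 13
744: h=14 => slot 14
887: h=11, probe 11,12,13,14,15,16 => slot 16
709: h=12, probe 12,13,14,15,16,0 => slot 0
909: h=4 => slot 4
139: h=11, probe 11,12,13,14,15,16,0,1 => slot 1
Table: [709, 139, —, —, 909, —, —, —, —, —, —, 20, 658, 803, 744, 260, 887]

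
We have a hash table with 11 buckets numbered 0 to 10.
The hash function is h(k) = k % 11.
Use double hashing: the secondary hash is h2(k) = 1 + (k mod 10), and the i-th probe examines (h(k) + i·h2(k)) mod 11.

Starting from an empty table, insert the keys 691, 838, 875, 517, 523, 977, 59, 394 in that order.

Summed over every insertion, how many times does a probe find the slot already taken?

5

Insert 691: h=9, slot 9 empty => index 9.
Insert 838: h=2, slot 2 empty => index 2.
Insert 875: h=6, slot 6 empty => index 6.
Insert 517: h=0, slot 0 empty => index 0.
Insert 523: h=6, h2=4, slot 6 occupied => index 10.
Insert 977: h=9, h2=8, slots 9,6 occupied => index 3.
Insert 59: h=4, slot 4 empty => index 4.
Insert 394: h=9, h2=5, slots 9,3 occupied => index 8.
Table: [517, —, 838, 977, 59, —, 875, —, 394, 691, 523]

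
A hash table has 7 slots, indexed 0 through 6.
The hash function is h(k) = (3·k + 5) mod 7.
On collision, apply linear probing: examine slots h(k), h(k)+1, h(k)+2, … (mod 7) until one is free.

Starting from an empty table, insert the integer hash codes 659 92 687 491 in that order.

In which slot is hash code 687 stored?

Insert 659: h=1, slot 1 empty -> index 1.
Insert 92: h=1, slot 1 occupied -> index 2.
Insert 687: h=1, slots 1,2 occupied -> index 3.
Insert 491: h=1, slots 1,2,3 occupied -> index 4.
Table: [∅, 659, 92, 687, 491, ∅, ∅]

3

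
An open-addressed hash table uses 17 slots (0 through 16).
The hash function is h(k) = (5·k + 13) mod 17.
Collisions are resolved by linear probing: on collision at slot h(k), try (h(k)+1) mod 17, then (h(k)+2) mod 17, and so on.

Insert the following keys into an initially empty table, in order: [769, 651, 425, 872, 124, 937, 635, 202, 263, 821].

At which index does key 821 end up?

769: h=16 → slot 16
651: h=4 → slot 4
425: h=13 → slot 13
872: h=4, probe 4,5 → slot 5
124: h=4, probe 4,5,6 → slot 6
937: h=6, probe 6,7 → slot 7
635: h=9 → slot 9
202: h=3 → slot 3
263: h=2 → slot 2
821: h=4, probe 4,5,6,7,8 → slot 8
Table: [., ., 263, 202, 651, 872, 124, 937, 821, 635, ., ., ., 425, ., ., 769]

8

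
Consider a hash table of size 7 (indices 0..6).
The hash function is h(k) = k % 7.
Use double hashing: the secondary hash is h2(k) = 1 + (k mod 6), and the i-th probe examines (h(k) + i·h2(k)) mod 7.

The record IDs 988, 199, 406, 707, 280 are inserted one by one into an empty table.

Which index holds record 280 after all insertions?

988 hashes to 1; slot 1 is free -> place at 1.
199 hashes to 3; slot 3 is free -> place at 3.
406 hashes to 0; slot 0 is free -> place at 0.
707 hashes to 0, h2=6; 0 taken -> place at 6.
280 hashes to 0, h2=5; 0 taken -> place at 5.
Table: [406, 988, ∅, 199, ∅, 280, 707]

5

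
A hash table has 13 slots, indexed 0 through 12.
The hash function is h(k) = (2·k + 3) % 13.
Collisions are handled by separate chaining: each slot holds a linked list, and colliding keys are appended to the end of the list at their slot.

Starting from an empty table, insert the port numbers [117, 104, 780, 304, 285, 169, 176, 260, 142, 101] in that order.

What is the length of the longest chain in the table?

5

Insert 117: h=3, bucket 3 empty → new chain.
Insert 104: h=3, bucket 3 nonempty → append to chain.
Insert 780: h=3, bucket 3 nonempty → append to chain.
Insert 304: h=0, bucket 0 empty → new chain.
Insert 285: h=1, bucket 1 empty → new chain.
Insert 169: h=3, bucket 3 nonempty → append to chain.
Insert 176: h=4, bucket 4 empty → new chain.
Insert 260: h=3, bucket 3 nonempty → append to chain.
Insert 142: h=1, bucket 1 nonempty → append to chain.
Insert 101: h=10, bucket 10 empty → new chain.
Final buckets:
0: 304
1: 285 -> 142
2: -
3: 117 -> 104 -> 780 -> 169 -> 260
4: 176
5: -
6: -
7: -
8: -
9: -
10: 101
11: -
12: -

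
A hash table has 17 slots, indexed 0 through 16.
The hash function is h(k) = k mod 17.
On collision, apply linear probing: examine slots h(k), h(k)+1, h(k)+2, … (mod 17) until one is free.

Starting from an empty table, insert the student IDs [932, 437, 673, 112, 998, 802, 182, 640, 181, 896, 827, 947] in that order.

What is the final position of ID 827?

2

932 hashes to 14; slot 14 is free -> place at 14.
437 hashes to 12; slot 12 is free -> place at 12.
673 hashes to 10; slot 10 is free -> place at 10.
112 hashes to 10; 10 taken -> place at 11.
998 hashes to 12; 12 taken -> place at 13.
802 hashes to 3; slot 3 is free -> place at 3.
182 hashes to 12; 12,13,14 taken -> place at 15.
640 hashes to 11; 11,12,13,14,15 taken -> place at 16.
181 hashes to 11; 11,12,13,14,15,16 taken -> place at 0.
896 hashes to 12; 12,13,14,15,16,0 taken -> place at 1.
827 hashes to 11; 11,12,13,14,15,16,0,1 taken -> place at 2.
947 hashes to 12; 12,13,14,15,16,0,1,2,3 taken -> place at 4.
Table: [181, 896, 827, 802, 947, ∅, ∅, ∅, ∅, ∅, 673, 112, 437, 998, 932, 182, 640]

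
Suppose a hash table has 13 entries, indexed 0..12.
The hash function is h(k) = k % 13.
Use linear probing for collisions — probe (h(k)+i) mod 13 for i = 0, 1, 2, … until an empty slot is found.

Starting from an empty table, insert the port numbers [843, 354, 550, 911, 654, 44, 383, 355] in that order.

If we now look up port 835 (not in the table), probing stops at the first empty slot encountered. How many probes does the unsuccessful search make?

7

Insert 843: h=11, slot 11 empty -> index 11.
Insert 354: h=3, slot 3 empty -> index 3.
Insert 550: h=4, slot 4 empty -> index 4.
Insert 911: h=1, slot 1 empty -> index 1.
Insert 654: h=4, slot 4 occupied -> index 5.
Insert 44: h=5, slot 5 occupied -> index 6.
Insert 383: h=6, slot 6 occupied -> index 7.
Insert 355: h=4, slots 4,5,6,7 occupied -> index 8.
Table: [., 911, ., 354, 550, 654, 44, 383, 355, ., ., 843, .]
Lookup 835: h=3, probe 3,4,5,6,7,8,9 → slot 9 empty, not found.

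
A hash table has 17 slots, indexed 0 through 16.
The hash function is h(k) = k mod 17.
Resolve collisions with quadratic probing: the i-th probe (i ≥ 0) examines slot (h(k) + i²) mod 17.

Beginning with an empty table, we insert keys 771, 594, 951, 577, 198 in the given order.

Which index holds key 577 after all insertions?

Insert 771: h=6, slot 6 empty => index 6.
Insert 594: h=16, slot 16 empty => index 16.
Insert 951: h=16, slot 16 occupied => index 0.
Insert 577: h=16, slots 16,0 occupied => index 3.
Insert 198: h=11, slot 11 empty => index 11.
Table: [951, -, -, 577, -, -, 771, -, -, -, -, 198, -, -, -, -, 594]

3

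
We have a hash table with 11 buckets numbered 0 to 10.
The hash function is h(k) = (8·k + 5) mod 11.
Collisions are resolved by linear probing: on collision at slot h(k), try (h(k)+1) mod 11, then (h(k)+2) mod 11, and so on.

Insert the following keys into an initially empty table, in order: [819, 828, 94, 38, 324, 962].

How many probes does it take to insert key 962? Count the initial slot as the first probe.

4

819: h=1 -> slot 1
828: h=7 -> slot 7
94: h=9 -> slot 9
38: h=1, probe 1,2 -> slot 2
324: h=1, probe 1,2,3 -> slot 3
962: h=1, probe 1,2,3,4 -> slot 4
Table: [—, 819, 38, 324, 962, —, —, 828, —, 94, —]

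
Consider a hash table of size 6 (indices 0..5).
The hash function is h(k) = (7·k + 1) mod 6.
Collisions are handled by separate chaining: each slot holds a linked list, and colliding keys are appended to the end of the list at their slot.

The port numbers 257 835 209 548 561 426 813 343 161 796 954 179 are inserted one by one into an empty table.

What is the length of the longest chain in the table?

257 -> bucket 0
835 -> bucket 2
209 -> bucket 0 (collision)
548 -> bucket 3
561 -> bucket 4
426 -> bucket 1
813 -> bucket 4 (collision)
343 -> bucket 2 (collision)
161 -> bucket 0 (collision)
796 -> bucket 5
954 -> bucket 1 (collision)
179 -> bucket 0 (collision)
Final buckets:
0: 257 -> 209 -> 161 -> 179
1: 426 -> 954
2: 835 -> 343
3: 548
4: 561 -> 813
5: 796

4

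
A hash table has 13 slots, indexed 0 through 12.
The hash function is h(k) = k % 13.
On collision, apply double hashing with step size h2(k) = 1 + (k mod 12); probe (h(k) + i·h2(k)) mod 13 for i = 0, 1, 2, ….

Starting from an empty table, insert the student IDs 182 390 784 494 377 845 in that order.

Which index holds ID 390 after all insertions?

7

182: h=0 → slot 0
390: h=0, h2=7, probe 0,7 → slot 7
784: h=4 → slot 4
494: h=0, h2=3, probe 0,3 → slot 3
377: h=0, h2=6, probe 0,6 → slot 6
845: h=0, h2=6, probe 0,6,12 → slot 12
Table: [182, -, -, 494, 784, -, 377, 390, -, -, -, -, 845]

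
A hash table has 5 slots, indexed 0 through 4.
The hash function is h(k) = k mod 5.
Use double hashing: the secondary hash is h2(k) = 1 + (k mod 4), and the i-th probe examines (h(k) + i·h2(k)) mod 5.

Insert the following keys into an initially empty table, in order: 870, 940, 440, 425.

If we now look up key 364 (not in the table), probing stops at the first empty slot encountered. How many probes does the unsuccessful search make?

5

Insert 870: h=0, slot 0 empty -> index 0.
Insert 940: h=0, h2=1, slot 0 occupied -> index 1.
Insert 440: h=0, h2=1, slots 0,1 occupied -> index 2.
Insert 425: h=0, h2=2, slots 0,2 occupied -> index 4.
Table: [870, 940, 440, ., 425]
Lookup 364: h=4, h2=1, probe 4,0,1,2,3 → slot 3 empty, not found.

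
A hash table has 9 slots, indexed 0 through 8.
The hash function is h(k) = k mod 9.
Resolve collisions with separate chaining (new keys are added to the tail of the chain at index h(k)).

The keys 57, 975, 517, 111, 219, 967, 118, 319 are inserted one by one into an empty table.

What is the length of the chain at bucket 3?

Insert 57: h=3, bucket 3 empty -> new chain.
Insert 975: h=3, bucket 3 nonempty -> append to chain.
Insert 517: h=4, bucket 4 empty -> new chain.
Insert 111: h=3, bucket 3 nonempty -> append to chain.
Insert 219: h=3, bucket 3 nonempty -> append to chain.
Insert 967: h=4, bucket 4 nonempty -> append to chain.
Insert 118: h=1, bucket 1 empty -> new chain.
Insert 319: h=4, bucket 4 nonempty -> append to chain.
Final buckets:
0: -
1: 118
2: -
3: 57 -> 975 -> 111 -> 219
4: 517 -> 967 -> 319
5: -
6: -
7: -
8: -

4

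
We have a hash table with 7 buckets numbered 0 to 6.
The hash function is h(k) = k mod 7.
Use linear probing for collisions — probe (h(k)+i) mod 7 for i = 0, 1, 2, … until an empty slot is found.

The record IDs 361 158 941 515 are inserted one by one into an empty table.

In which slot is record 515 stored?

361: h=4 → slot 4
158: h=4, probe 4,5 → slot 5
941: h=3 → slot 3
515: h=4, probe 4,5,6 → slot 6
Table: [—, —, —, 941, 361, 158, 515]

6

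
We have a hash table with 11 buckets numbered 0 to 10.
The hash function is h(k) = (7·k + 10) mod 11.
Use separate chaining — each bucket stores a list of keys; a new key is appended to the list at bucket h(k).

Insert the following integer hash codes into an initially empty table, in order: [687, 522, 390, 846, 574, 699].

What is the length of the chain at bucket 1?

Insert 687: h=1, bucket 1 empty -> new chain.
Insert 522: h=1, bucket 1 nonempty -> append to chain.
Insert 390: h=1, bucket 1 nonempty -> append to chain.
Insert 846: h=3, bucket 3 empty -> new chain.
Insert 574: h=2, bucket 2 empty -> new chain.
Insert 699: h=8, bucket 8 empty -> new chain.
Final buckets:
0: —
1: 687 -> 522 -> 390
2: 574
3: 846
4: —
5: —
6: —
7: —
8: 699
9: —
10: —

3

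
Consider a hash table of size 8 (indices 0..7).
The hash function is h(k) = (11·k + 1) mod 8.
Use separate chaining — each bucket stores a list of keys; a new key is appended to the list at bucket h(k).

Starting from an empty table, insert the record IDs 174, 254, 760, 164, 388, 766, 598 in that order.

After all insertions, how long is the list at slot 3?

4

174 → bucket 3
254 → bucket 3 (collision)
760 → bucket 1
164 → bucket 5
388 → bucket 5 (collision)
766 → bucket 3 (collision)
598 → bucket 3 (collision)
Final buckets:
0: -
1: 760
2: -
3: 174 -> 254 -> 766 -> 598
4: -
5: 164 -> 388
6: -
7: -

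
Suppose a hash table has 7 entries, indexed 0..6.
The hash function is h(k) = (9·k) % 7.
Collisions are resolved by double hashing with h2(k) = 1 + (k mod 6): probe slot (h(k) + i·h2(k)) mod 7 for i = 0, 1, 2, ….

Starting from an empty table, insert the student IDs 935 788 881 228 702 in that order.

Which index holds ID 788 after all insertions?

935: h=1 → slot 1
788: h=1, h2=3, probe 1,4 → slot 4
881: h=5 → slot 5
228: h=1, h2=1, probe 1,2 → slot 2
702: h=4, h2=1, probe 4,5,6 → slot 6
Table: [-, 935, 228, -, 788, 881, 702]

4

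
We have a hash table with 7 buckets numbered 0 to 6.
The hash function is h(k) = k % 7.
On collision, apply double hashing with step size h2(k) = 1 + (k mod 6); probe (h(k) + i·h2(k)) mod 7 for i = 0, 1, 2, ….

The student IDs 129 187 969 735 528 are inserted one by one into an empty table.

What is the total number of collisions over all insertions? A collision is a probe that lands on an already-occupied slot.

5

Insert 129: h=3, slot 3 empty => index 3.
Insert 187: h=5, slot 5 empty => index 5.
Insert 969: h=3, h2=4, slot 3 occupied => index 0.
Insert 735: h=0, h2=4, slot 0 occupied => index 4.
Insert 528: h=3, h2=1, slots 3,4,5 occupied => index 6.
Table: [969, ., ., 129, 735, 187, 528]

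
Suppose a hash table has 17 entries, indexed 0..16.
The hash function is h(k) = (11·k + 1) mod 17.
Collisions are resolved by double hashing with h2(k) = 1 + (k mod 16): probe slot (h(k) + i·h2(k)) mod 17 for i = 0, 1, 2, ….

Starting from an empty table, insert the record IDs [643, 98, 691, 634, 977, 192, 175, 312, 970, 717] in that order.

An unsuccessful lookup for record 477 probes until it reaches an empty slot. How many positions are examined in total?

643 hashes to 2; slot 2 is free => place at 2.
98 hashes to 8; slot 8 is free => place at 8.
691 hashes to 3; slot 3 is free => place at 3.
634 hashes to 5; slot 5 is free => place at 5.
977 hashes to 4; slot 4 is free => place at 4.
192 hashes to 5, h2=1; 5 taken => place at 6.
175 hashes to 5, h2=16; 5,4,3,2 taken => place at 1.
312 hashes to 16; slot 16 is free => place at 16.
970 hashes to 12; slot 12 is free => place at 12.
717 hashes to 0; slot 0 is free => place at 0.
Table: [717, 175, 643, 691, 977, 634, 192, -, 98, -, -, -, 970, -, -, -, 312]
Lookup 477: h=12, h2=14, probe 12,9 → slot 9 empty, not found.

2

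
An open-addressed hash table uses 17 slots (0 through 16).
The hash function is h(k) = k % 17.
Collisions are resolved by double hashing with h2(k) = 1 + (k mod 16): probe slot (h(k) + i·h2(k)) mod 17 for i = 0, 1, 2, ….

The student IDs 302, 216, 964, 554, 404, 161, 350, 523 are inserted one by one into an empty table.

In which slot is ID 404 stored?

Insert 302: h=13, slot 13 empty → index 13.
Insert 216: h=12, slot 12 empty → index 12.
Insert 964: h=12, h2=5, slot 12 occupied → index 0.
Insert 554: h=10, slot 10 empty → index 10.
Insert 404: h=13, h2=5, slot 13 occupied → index 1.
Insert 161: h=8, slot 8 empty → index 8.
Insert 350: h=10, h2=15, slots 10,8 occupied → index 6.
Insert 523: h=13, h2=12, slots 13,8 occupied → index 3.
Table: [964, 404, —, 523, —, —, 350, —, 161, —, 554, —, 216, 302, —, —, —]

1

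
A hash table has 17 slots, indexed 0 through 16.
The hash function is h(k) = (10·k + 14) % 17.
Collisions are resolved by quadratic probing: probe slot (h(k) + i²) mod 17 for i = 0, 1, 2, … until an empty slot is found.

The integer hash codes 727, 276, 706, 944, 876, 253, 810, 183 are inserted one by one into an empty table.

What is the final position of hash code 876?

727: h=8 -> slot 8
276: h=3 -> slot 3
706: h=2 -> slot 2
944: h=2, probe 2,3,6 -> slot 6
876: h=2, probe 2,3,6,11 -> slot 11
253: h=11, probe 11,12 -> slot 12
810: h=5 -> slot 5
183: h=8, probe 8,9 -> slot 9
Table: [-, -, 706, 276, -, 810, 944, -, 727, 183, -, 876, 253, -, -, -, -]

11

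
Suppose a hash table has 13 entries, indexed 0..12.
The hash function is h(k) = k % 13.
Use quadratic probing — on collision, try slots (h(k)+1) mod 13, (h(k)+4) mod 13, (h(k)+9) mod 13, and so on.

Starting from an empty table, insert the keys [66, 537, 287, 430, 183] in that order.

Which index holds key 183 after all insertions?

10

Insert 66: h=1, slot 1 empty -> index 1.
Insert 537: h=4, slot 4 empty -> index 4.
Insert 287: h=1, slot 1 occupied -> index 2.
Insert 430: h=1, slots 1,2 occupied -> index 5.
Insert 183: h=1, slots 1,2,5 occupied -> index 10.
Table: [., 66, 287, ., 537, 430, ., ., ., ., 183, ., .]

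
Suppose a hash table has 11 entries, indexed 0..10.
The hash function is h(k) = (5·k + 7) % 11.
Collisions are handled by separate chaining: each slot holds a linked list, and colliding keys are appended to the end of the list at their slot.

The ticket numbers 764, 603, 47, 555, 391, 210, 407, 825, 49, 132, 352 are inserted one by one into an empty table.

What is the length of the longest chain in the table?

Insert 764: h=10, bucket 10 empty → new chain.
Insert 603: h=8, bucket 8 empty → new chain.
Insert 47: h=0, bucket 0 empty → new chain.
Insert 555: h=10, bucket 10 nonempty → append to chain.
Insert 391: h=4, bucket 4 empty → new chain.
Insert 210: h=1, bucket 1 empty → new chain.
Insert 407: h=7, bucket 7 empty → new chain.
Insert 825: h=7, bucket 7 nonempty → append to chain.
Insert 49: h=10, bucket 10 nonempty → append to chain.
Insert 132: h=7, bucket 7 nonempty → append to chain.
Insert 352: h=7, bucket 7 nonempty → append to chain.
Final buckets:
0: 47
1: 210
2: —
3: —
4: 391
5: —
6: —
7: 407 -> 825 -> 132 -> 352
8: 603
9: —
10: 764 -> 555 -> 49

4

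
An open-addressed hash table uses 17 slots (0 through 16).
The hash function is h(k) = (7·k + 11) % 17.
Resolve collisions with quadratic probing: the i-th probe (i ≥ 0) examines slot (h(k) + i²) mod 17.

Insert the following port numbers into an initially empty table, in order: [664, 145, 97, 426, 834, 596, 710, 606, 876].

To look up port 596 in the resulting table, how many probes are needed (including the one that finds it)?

5

Insert 664: h=1, slot 1 empty => index 1.
Insert 145: h=6, slot 6 empty => index 6.
Insert 97: h=10, slot 10 empty => index 10.
Insert 426: h=1, slot 1 occupied => index 2.
Insert 834: h=1, slots 1,2 occupied => index 5.
Insert 596: h=1, slots 1,2,5,10 occupied => index 0.
Insert 710: h=0, slots 0,1 occupied => index 4.
Insert 606: h=3, slot 3 empty => index 3.
Insert 876: h=6, slot 6 occupied => index 7.
Table: [596, 664, 426, 606, 710, 834, 145, 876, -, -, 97, -, -, -, -, -, -]
Lookup 596: h=1, probe 1,2,5,10,0 → found at 0.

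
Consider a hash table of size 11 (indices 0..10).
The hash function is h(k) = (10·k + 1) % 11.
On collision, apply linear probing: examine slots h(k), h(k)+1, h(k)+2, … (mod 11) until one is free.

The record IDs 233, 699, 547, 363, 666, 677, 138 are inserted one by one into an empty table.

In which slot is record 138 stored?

9

233: h=10 → slot 10
699: h=6 → slot 6
547: h=4 → slot 4
363: h=1 → slot 1
666: h=6, probe 6,7 → slot 7
677: h=6, probe 6,7,8 → slot 8
138: h=6, probe 6,7,8,9 → slot 9
Table: [—, 363, —, —, 547, —, 699, 666, 677, 138, 233]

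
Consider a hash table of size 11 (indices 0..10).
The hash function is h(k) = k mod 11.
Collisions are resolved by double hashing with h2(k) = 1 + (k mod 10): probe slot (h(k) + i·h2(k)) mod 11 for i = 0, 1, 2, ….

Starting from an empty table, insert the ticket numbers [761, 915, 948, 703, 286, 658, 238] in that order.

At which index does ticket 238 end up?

761: h=2 => slot 2
915: h=2, h2=6, probe 2,8 => slot 8
948: h=2, h2=9, probe 2,0 => slot 0
703: h=10 => slot 10
286: h=0, h2=7, probe 0,7 => slot 7
658: h=9 => slot 9
238: h=7, h2=9, probe 7,5 => slot 5
Table: [948, -, 761, -, -, 238, -, 286, 915, 658, 703]

5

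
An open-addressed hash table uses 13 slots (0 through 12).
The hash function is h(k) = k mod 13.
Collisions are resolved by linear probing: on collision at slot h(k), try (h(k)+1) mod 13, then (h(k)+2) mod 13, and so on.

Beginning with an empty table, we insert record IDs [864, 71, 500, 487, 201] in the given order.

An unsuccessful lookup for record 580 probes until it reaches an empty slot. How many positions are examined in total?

4

864 hashes to 6; slot 6 is free → place at 6.
71 hashes to 6; 6 taken → place at 7.
500 hashes to 6; 6,7 taken → place at 8.
487 hashes to 6; 6,7,8 taken → place at 9.
201 hashes to 6; 6,7,8,9 taken → place at 10.
Table: [., ., ., ., ., ., 864, 71, 500, 487, 201, ., .]
Lookup 580: h=8, probe 8,9,10,11 → slot 11 empty, not found.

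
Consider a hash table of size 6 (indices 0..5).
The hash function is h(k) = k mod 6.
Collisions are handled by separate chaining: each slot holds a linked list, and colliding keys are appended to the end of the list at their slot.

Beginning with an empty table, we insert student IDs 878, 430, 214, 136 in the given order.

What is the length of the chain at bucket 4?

3

878 → bucket 2
430 → bucket 4
214 → bucket 4 (collision)
136 → bucket 4 (collision)
Final buckets:
0: -
1: -
2: 878
3: -
4: 430 -> 214 -> 136
5: -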